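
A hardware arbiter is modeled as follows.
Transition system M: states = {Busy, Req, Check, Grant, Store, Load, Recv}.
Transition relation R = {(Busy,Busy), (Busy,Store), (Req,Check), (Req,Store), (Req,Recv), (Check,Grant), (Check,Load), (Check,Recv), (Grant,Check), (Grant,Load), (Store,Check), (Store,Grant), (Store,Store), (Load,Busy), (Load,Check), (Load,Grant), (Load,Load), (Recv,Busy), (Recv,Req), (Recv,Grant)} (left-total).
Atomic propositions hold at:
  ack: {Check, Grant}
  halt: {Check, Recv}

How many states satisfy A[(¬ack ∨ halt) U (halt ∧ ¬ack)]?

1

Sat(¬ack) = {Busy, Req, Store, Load, Recv}
Sat(¬ack ∨ halt) = {Busy, Req, Check, Store, Load, Recv}
Sat(halt ∧ ¬ack) = {Recv}
A[(¬ack ∨ halt) U (halt ∧ ¬ack)]: least fixpoint, start Z0 = Sat((halt ∧ ¬ack)) = {Recv}, add states in Sat(¬ack ∨ halt) with every successor in Z. Already a fixed point.
Sat(A[(¬ack ∨ halt) U (halt ∧ ¬ack)]) = {Recv}
|Sat(A[(¬ack ∨ halt) U (halt ∧ ¬ack)])| = |{Recv}| = 1.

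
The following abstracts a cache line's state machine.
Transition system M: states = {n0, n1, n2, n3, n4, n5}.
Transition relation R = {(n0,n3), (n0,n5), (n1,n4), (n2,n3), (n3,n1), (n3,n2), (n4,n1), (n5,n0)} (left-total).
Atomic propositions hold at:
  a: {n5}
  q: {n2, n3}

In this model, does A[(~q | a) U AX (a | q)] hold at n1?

No

Sat(~q) = {n0, n1, n4, n5}
Sat(~q | a) = {n0, n1, n4, n5}
Sat(a | q) = {n2, n3, n5}
Sat(AX (a | q)) = {s : every successor in {n2, n3, n5}} = {n0, n2}
A[(~q | a) U AX (a | q)]: least fixpoint, start Z0 = Sat(AX (a | q)) = {n0, n2}, add states in Sat(~q | a) with every successor in Z. Z1 = {n0, n2, n5}; fixed.
Sat(A[(~q | a) U AX (a | q)]) = {n0, n2, n5}
n1 ∉ Sat(A[(~q | a) U AX (a | q)]) = {n0, n2, n5}, so the formula does not hold at n1.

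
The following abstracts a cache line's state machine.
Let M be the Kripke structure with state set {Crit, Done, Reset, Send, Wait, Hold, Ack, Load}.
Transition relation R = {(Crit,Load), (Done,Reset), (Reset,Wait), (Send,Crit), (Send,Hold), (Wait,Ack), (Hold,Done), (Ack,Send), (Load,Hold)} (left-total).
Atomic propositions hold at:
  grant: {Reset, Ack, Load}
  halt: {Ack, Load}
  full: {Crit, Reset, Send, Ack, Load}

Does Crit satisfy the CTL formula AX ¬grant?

Sat(¬grant) = {Crit, Done, Send, Wait, Hold}
Sat(AX ¬grant) = {s : every successor in {Crit, Done, Send, Wait, Hold}} = {Reset, Send, Hold, Ack, Load}
Crit ∉ Sat(AX ¬grant) = {Reset, Send, Hold, Ack, Load}, so the formula does not hold at Crit.

No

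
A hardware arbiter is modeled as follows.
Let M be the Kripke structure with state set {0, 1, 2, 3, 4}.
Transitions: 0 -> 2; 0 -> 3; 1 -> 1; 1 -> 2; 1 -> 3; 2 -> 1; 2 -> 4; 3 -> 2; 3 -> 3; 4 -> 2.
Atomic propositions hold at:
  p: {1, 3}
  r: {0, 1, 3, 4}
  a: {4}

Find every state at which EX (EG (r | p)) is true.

{0, 1, 2, 3}

Sat(r | p) = {0, 1, 3, 4}
EG (r | p): greatest fixpoint, start Z0 = {0, 1, 3, 4}, keep only states in Sat with some successor in Z. Z1 = {0, 1, 3}; fixed.
Sat(EG (r | p)) = {0, 1, 3}
Sat(EX (EG (r | p))) = {s : some successor in {0, 1, 3}} = {0, 1, 2, 3}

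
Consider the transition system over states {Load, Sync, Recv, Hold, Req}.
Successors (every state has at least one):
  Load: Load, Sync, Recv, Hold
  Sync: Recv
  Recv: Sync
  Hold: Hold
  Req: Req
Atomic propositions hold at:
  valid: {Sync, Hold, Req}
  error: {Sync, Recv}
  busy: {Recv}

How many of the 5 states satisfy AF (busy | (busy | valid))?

Sat(busy | valid) = {Sync, Recv, Hold, Req}
Sat(busy | (busy | valid)) = {Sync, Recv, Hold, Req}
AF (busy | (busy | valid)): least fixpoint, start Z0 = {Sync, Recv, Hold, Req}, add states with every successor in Z. Already a fixed point.
Sat(AF (busy | (busy | valid))) = {Sync, Recv, Hold, Req}
|Sat(AF (busy | (busy | valid)))| = |{Sync, Recv, Hold, Req}| = 4.

4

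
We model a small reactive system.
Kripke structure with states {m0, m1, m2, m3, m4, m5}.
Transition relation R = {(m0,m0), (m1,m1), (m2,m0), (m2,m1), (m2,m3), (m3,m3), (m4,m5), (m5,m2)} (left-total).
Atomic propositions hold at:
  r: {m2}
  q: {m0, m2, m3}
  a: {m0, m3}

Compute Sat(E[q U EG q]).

{m0, m2, m3}

EG q: greatest fixpoint, start Z0 = {m0, m2, m3}, keep only states in Sat with some successor in Z. Already a fixed point.
Sat(EG q) = {m0, m2, m3}
E[q U EG q]: least fixpoint, start Z0 = Sat(EG q) = {m0, m2, m3}, add states in Sat(q) with some successor in Z. Already a fixed point.
Sat(E[q U EG q]) = {m0, m2, m3}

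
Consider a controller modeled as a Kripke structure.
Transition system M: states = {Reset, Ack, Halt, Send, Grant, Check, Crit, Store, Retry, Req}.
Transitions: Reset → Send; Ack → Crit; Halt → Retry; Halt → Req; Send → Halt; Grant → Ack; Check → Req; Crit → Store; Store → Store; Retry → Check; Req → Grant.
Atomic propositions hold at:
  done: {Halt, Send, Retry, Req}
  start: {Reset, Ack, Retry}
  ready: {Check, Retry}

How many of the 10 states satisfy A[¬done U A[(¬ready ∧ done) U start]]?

4

Sat(¬done) = {Reset, Ack, Grant, Check, Crit, Store}
Sat(¬ready) = {Reset, Ack, Halt, Send, Grant, Crit, Store, Req}
Sat(¬ready ∧ done) = {Halt, Send, Req}
A[(¬ready ∧ done) U start]: least fixpoint, start Z0 = Sat(start) = {Reset, Ack, Retry}, add states in Sat(¬ready ∧ done) with every successor in Z. Already a fixed point.
Sat(A[(¬ready ∧ done) U start]) = {Reset, Ack, Retry}
A[¬done U A[(¬ready ∧ done) U start]]: least fixpoint, start Z0 = Sat(A[(¬ready ∧ done) U start]) = {Reset, Ack, Retry}, add states in Sat(¬done) with every successor in Z. Z1 = {Reset, Ack, Grant, Retry}; fixed.
Sat(A[¬done U A[(¬ready ∧ done) U start]]) = {Reset, Ack, Grant, Retry}
|Sat(A[¬done U A[(¬ready ∧ done) U start]])| = |{Reset, Ack, Grant, Retry}| = 4.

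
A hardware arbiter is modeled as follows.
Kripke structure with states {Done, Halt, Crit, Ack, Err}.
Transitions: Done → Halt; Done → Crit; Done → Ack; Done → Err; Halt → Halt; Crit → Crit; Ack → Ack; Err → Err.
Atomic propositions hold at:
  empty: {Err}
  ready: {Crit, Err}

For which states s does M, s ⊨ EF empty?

EF empty: least fixpoint, start Z0 = {Err}, add states with some successor in Z. Z1 = {Done, Err}; fixed.
Sat(EF empty) = {Done, Err}

{Done, Err}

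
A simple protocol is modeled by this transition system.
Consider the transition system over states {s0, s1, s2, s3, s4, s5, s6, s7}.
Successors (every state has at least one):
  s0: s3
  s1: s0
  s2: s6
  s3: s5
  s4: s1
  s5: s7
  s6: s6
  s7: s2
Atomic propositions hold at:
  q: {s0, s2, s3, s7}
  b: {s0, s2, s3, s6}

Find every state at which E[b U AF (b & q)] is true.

Sat(b & q) = {s0, s2, s3}
AF (b & q): least fixpoint, start Z0 = {s0, s2, s3}, add states with every successor in Z. Z1 = {s0, s1, s2, s3, s7}; Z2 = {s0, s1, s2, s3, s4, s5, s7}; fixed.
Sat(AF (b & q)) = {s0, s1, s2, s3, s4, s5, s7}
E[b U AF (b & q)]: least fixpoint, start Z0 = Sat(AF (b & q)) = {s0, s1, s2, s3, s4, s5, s7}, add states in Sat(b) with some successor in Z. Already a fixed point.
Sat(E[b U AF (b & q)]) = {s0, s1, s2, s3, s4, s5, s7}

{s0, s1, s2, s3, s4, s5, s7}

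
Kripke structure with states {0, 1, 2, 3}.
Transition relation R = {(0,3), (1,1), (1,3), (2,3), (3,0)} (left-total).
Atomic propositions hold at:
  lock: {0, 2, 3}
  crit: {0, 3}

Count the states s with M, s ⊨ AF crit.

AF crit: least fixpoint, start Z0 = {0, 3}, add states with every successor in Z. Z1 = {0, 2, 3}; fixed.
Sat(AF crit) = {0, 2, 3}
|Sat(AF crit)| = |{0, 2, 3}| = 3.

3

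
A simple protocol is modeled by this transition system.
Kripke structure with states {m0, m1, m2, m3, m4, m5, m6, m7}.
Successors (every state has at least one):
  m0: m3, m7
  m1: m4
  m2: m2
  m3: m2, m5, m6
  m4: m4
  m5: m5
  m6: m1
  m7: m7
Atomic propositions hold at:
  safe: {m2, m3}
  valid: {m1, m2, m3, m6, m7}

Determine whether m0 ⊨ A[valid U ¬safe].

Sat(¬safe) = {m0, m1, m4, m5, m6, m7}
A[valid U ¬safe]: least fixpoint, start Z0 = Sat(¬safe) = {m0, m1, m4, m5, m6, m7}, add states in Sat(valid) with every successor in Z. Already a fixed point.
Sat(A[valid U ¬safe]) = {m0, m1, m4, m5, m6, m7}
m0 ∈ Sat(A[valid U ¬safe]) = {m0, m1, m4, m5, m6, m7}, so the formula holds at m0.

Yes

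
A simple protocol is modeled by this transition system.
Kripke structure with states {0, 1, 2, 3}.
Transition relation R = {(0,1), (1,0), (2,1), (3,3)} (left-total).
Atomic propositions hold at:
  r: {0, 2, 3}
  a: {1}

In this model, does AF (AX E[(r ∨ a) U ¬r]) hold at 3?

No

Sat(r ∨ a) = {0, 1, 2, 3}
Sat(¬r) = {1}
E[(r ∨ a) U ¬r]: least fixpoint, start Z0 = Sat(¬r) = {1}, add states in Sat(r ∨ a) with some successor in Z. Z1 = {0, 1, 2}; fixed.
Sat(E[(r ∨ a) U ¬r]) = {0, 1, 2}
Sat(AX E[(r ∨ a) U ¬r]) = {s : every successor in {0, 1, 2}} = {0, 1, 2}
AF (AX E[(r ∨ a) U ¬r]): least fixpoint, start Z0 = {0, 1, 2}, add states with every successor in Z. Already a fixed point.
Sat(AF (AX E[(r ∨ a) U ¬r])) = {0, 1, 2}
3 ∉ Sat(AF (AX E[(r ∨ a) U ¬r])) = {0, 1, 2}, so the formula does not hold at 3.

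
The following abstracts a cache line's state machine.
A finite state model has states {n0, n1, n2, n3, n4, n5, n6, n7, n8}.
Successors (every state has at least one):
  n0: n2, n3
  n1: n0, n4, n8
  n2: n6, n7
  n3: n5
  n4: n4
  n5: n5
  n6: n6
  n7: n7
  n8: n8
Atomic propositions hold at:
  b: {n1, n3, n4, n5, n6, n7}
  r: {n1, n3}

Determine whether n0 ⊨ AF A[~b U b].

Yes

Sat(~b) = {n0, n2, n8}
A[~b U b]: least fixpoint, start Z0 = Sat(b) = {n1, n3, n4, n5, n6, n7}, add states in Sat(~b) with every successor in Z. Z1 = {n1, n2, n3, n4, n5, n6, n7}; Z2 = {n0, n1, n2, n3, n4, n5, n6, n7}; fixed.
Sat(A[~b U b]) = {n0, n1, n2, n3, n4, n5, n6, n7}
AF A[~b U b]: least fixpoint, start Z0 = {n0, n1, n2, n3, n4, n5, n6, n7}, add states with every successor in Z. Already a fixed point.
Sat(AF A[~b U b]) = {n0, n1, n2, n3, n4, n5, n6, n7}
n0 ∈ Sat(AF A[~b U b]) = {n0, n1, n2, n3, n4, n5, n6, n7}, so the formula holds at n0.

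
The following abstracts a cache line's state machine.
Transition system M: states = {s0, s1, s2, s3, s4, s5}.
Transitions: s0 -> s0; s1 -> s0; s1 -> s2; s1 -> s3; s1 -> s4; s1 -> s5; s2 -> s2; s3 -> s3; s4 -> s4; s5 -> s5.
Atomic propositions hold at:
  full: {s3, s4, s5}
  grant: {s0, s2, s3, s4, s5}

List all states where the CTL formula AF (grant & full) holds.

Sat(grant & full) = {s3, s4, s5}
AF (grant & full): least fixpoint, start Z0 = {s3, s4, s5}, add states with every successor in Z. Already a fixed point.
Sat(AF (grant & full)) = {s3, s4, s5}

{s3, s4, s5}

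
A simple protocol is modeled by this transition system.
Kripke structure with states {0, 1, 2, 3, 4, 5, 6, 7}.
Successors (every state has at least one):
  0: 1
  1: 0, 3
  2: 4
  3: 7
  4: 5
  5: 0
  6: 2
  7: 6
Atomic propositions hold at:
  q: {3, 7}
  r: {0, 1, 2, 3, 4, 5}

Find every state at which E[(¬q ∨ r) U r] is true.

Sat(¬q) = {0, 1, 2, 4, 5, 6}
Sat(¬q ∨ r) = {0, 1, 2, 3, 4, 5, 6}
E[(¬q ∨ r) U r]: least fixpoint, start Z0 = Sat(r) = {0, 1, 2, 3, 4, 5}, add states in Sat(¬q ∨ r) with some successor in Z. Z1 = {0, 1, 2, 3, 4, 5, 6}; fixed.
Sat(E[(¬q ∨ r) U r]) = {0, 1, 2, 3, 4, 5, 6}

{0, 1, 2, 3, 4, 5, 6}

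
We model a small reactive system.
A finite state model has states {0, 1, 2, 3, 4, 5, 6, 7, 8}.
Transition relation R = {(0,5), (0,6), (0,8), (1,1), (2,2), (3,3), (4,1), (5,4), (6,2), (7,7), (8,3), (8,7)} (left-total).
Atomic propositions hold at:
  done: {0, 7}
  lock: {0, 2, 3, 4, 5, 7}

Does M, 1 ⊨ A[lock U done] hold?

No

A[lock U done]: least fixpoint, start Z0 = Sat(done) = {0, 7}, add states in Sat(lock) with every successor in Z. Already a fixed point.
Sat(A[lock U done]) = {0, 7}
1 ∉ Sat(A[lock U done]) = {0, 7}, so the formula does not hold at 1.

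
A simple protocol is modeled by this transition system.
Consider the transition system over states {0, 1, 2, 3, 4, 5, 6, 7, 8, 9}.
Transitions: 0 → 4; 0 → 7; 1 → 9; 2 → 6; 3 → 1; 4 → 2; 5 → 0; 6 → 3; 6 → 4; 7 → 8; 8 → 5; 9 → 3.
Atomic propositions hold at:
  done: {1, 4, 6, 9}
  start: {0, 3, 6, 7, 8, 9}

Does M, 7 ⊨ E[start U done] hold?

E[start U done]: least fixpoint, start Z0 = Sat(done) = {1, 4, 6, 9}, add states in Sat(start) with some successor in Z. Z1 = {0, 1, 3, 4, 6, 9}; fixed.
Sat(E[start U done]) = {0, 1, 3, 4, 6, 9}
7 ∉ Sat(E[start U done]) = {0, 1, 3, 4, 6, 9}, so the formula does not hold at 7.

No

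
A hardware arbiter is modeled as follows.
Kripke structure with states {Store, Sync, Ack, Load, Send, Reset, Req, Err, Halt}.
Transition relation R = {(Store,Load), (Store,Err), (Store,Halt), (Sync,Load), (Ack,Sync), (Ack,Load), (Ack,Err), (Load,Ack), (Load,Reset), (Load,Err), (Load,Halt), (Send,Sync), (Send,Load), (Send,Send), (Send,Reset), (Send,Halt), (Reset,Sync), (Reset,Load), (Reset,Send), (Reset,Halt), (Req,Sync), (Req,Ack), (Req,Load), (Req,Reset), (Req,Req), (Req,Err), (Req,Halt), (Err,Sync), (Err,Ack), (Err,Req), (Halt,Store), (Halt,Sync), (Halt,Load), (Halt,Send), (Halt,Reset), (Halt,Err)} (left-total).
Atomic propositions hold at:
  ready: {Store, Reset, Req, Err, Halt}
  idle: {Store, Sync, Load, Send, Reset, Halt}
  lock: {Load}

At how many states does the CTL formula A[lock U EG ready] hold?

EG ready: greatest fixpoint, start Z0 = {Store, Reset, Req, Err, Halt}, keep only states in Sat with some successor in Z. Already a fixed point.
Sat(EG ready) = {Store, Reset, Req, Err, Halt}
A[lock U EG ready]: least fixpoint, start Z0 = Sat(EG ready) = {Store, Reset, Req, Err, Halt}, add states in Sat(lock) with every successor in Z. Already a fixed point.
Sat(A[lock U EG ready]) = {Store, Reset, Req, Err, Halt}
|Sat(A[lock U EG ready])| = |{Store, Reset, Req, Err, Halt}| = 5.

5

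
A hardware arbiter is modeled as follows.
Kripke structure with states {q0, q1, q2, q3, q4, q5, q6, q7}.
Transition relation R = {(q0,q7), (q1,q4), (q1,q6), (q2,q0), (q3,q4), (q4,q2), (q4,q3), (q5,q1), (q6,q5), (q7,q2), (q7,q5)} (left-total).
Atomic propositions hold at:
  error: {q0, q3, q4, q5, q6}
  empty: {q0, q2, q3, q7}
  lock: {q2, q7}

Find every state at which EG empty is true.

EG empty: greatest fixpoint, start Z0 = {q0, q2, q3, q7}, keep only states in Sat with some successor in Z. Z1 = {q0, q2, q7}; fixed.
Sat(EG empty) = {q0, q2, q7}

{q0, q2, q7}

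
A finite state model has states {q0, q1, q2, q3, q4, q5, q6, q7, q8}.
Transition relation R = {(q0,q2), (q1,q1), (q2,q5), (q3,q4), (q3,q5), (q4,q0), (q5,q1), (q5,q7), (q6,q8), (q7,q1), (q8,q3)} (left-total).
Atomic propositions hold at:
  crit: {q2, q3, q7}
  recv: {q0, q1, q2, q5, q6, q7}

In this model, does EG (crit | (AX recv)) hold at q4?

Yes

Sat(AX recv) = {s : every successor in {q0, q1, q2, q5, q6, q7}} = {q0, q1, q2, q4, q5, q7}
Sat(crit | (AX recv)) = {q0, q1, q2, q3, q4, q5, q7}
EG (crit | (AX recv)): greatest fixpoint, start Z0 = {q0, q1, q2, q3, q4, q5, q7}, keep only states in Sat with some successor in Z. Already a fixed point.
Sat(EG (crit | (AX recv))) = {q0, q1, q2, q3, q4, q5, q7}
q4 ∈ Sat(EG (crit | (AX recv))) = {q0, q1, q2, q3, q4, q5, q7}, so the formula holds at q4.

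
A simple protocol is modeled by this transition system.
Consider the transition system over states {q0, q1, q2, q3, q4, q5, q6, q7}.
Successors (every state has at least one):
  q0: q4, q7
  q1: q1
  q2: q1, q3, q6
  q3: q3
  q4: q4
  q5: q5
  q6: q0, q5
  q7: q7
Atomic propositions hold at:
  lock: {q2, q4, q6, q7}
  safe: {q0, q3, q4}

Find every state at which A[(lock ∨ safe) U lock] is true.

Sat(lock ∨ safe) = {q0, q2, q3, q4, q6, q7}
A[(lock ∨ safe) U lock]: least fixpoint, start Z0 = Sat(lock) = {q2, q4, q6, q7}, add states in Sat(lock ∨ safe) with every successor in Z. Z1 = {q0, q2, q4, q6, q7}; fixed.
Sat(A[(lock ∨ safe) U lock]) = {q0, q2, q4, q6, q7}

{q0, q2, q4, q6, q7}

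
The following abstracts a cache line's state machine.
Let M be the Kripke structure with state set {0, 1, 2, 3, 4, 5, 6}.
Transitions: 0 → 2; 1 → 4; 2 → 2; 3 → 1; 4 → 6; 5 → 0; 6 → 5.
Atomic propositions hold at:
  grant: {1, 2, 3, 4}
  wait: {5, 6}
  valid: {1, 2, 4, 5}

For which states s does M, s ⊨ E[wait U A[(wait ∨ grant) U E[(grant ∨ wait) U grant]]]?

{1, 2, 3, 4}

Sat(wait ∨ grant) = {1, 2, 3, 4, 5, 6}
Sat(grant ∨ wait) = {1, 2, 3, 4, 5, 6}
E[(grant ∨ wait) U grant]: least fixpoint, start Z0 = Sat(grant) = {1, 2, 3, 4}, add states in Sat(grant ∨ wait) with some successor in Z. Already a fixed point.
Sat(E[(grant ∨ wait) U grant]) = {1, 2, 3, 4}
A[(wait ∨ grant) U E[(grant ∨ wait) U grant]]: least fixpoint, start Z0 = Sat(E[(grant ∨ wait) U grant]) = {1, 2, 3, 4}, add states in Sat(wait ∨ grant) with every successor in Z. Already a fixed point.
Sat(A[(wait ∨ grant) U E[(grant ∨ wait) U grant]]) = {1, 2, 3, 4}
E[wait U A[(wait ∨ grant) U E[(grant ∨ wait) U grant]]]: least fixpoint, start Z0 = Sat(A[(wait ∨ grant) U E[(grant ∨ wait) U grant]]) = {1, 2, 3, 4}, add states in Sat(wait) with some successor in Z. Already a fixed point.
Sat(E[wait U A[(wait ∨ grant) U E[(grant ∨ wait) U grant]]]) = {1, 2, 3, 4}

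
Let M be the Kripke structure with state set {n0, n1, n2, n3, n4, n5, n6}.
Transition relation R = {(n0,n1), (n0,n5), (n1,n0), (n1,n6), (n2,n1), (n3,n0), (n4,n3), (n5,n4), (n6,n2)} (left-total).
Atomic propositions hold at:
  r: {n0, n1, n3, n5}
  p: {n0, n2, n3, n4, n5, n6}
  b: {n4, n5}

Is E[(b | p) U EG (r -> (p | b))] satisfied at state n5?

Yes

Sat(b | p) = {n0, n2, n3, n4, n5, n6}
Sat(p | b) = {n0, n2, n3, n4, n5, n6}
Sat(r -> (p | b)) = {n0, n2, n3, n4, n5, n6}
EG (r -> (p | b)): greatest fixpoint, start Z0 = {n0, n2, n3, n4, n5, n6}, keep only states in Sat with some successor in Z. Z1 = {n0, n3, n4, n5, n6}; Z2 = {n0, n3, n4, n5}; fixed.
Sat(EG (r -> (p | b))) = {n0, n3, n4, n5}
E[(b | p) U EG (r -> (p | b))]: least fixpoint, start Z0 = Sat(EG (r -> (p | b))) = {n0, n3, n4, n5}, add states in Sat(b | p) with some successor in Z. Already a fixed point.
Sat(E[(b | p) U EG (r -> (p | b))]) = {n0, n3, n4, n5}
n5 ∈ Sat(E[(b | p) U EG (r -> (p | b))]) = {n0, n3, n4, n5}, so the formula holds at n5.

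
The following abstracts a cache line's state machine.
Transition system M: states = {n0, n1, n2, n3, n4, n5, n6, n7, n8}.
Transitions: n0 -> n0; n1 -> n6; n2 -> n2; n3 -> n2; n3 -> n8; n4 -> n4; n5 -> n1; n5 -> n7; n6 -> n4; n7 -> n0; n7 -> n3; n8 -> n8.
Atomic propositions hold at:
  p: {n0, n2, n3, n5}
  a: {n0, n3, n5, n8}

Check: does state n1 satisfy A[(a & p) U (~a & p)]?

No

Sat(a & p) = {n0, n3, n5}
Sat(~a) = {n1, n2, n4, n6, n7}
Sat(~a & p) = {n2}
A[(a & p) U (~a & p)]: least fixpoint, start Z0 = Sat((~a & p)) = {n2}, add states in Sat(a & p) with every successor in Z. Already a fixed point.
Sat(A[(a & p) U (~a & p)]) = {n2}
n1 ∉ Sat(A[(a & p) U (~a & p)]) = {n2}, so the formula does not hold at n1.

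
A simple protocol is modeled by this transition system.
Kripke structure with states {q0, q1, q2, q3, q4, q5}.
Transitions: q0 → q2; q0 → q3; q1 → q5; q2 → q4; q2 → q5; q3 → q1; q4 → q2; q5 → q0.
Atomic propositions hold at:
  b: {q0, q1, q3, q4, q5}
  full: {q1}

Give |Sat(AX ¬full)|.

Sat(¬full) = {q0, q2, q3, q4, q5}
Sat(AX ¬full) = {s : every successor in {q0, q2, q3, q4, q5}} = {q0, q1, q2, q4, q5}
|Sat(AX ¬full)| = |{q0, q1, q2, q4, q5}| = 5.

5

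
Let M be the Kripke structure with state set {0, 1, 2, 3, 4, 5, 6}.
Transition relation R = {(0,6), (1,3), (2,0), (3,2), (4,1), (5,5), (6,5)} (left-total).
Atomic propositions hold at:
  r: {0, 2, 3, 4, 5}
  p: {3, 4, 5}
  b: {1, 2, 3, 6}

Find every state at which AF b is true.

{0, 1, 2, 3, 4, 6}

AF b: least fixpoint, start Z0 = {1, 2, 3, 6}, add states with every successor in Z. Z1 = {0, 1, 2, 3, 4, 6}; fixed.
Sat(AF b) = {0, 1, 2, 3, 4, 6}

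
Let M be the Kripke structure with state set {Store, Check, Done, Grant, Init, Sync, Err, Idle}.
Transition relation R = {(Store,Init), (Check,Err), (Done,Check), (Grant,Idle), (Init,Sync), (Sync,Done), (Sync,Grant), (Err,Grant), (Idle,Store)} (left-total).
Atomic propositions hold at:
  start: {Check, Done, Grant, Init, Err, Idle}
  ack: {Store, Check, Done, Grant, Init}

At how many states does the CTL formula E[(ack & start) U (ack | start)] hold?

7

Sat(ack & start) = {Check, Done, Grant, Init}
Sat(ack | start) = {Store, Check, Done, Grant, Init, Err, Idle}
E[(ack & start) U (ack | start)]: least fixpoint, start Z0 = Sat((ack | start)) = {Store, Check, Done, Grant, Init, Err, Idle}, add states in Sat(ack & start) with some successor in Z. Already a fixed point.
Sat(E[(ack & start) U (ack | start)]) = {Store, Check, Done, Grant, Init, Err, Idle}
|Sat(E[(ack & start) U (ack | start)])| = |{Store, Check, Done, Grant, Init, Err, Idle}| = 7.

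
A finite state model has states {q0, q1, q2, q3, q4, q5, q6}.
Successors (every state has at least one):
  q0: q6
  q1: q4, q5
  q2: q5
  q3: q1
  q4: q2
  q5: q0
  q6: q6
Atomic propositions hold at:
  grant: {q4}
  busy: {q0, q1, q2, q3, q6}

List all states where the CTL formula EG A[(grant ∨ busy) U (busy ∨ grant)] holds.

Sat(grant ∨ busy) = {q0, q1, q2, q3, q4, q6}
Sat(busy ∨ grant) = {q0, q1, q2, q3, q4, q6}
A[(grant ∨ busy) U (busy ∨ grant)]: least fixpoint, start Z0 = Sat((busy ∨ grant)) = {q0, q1, q2, q3, q4, q6}, add states in Sat(grant ∨ busy) with every successor in Z. Already a fixed point.
Sat(A[(grant ∨ busy) U (busy ∨ grant)]) = {q0, q1, q2, q3, q4, q6}
EG A[(grant ∨ busy) U (busy ∨ grant)]: greatest fixpoint, start Z0 = {q0, q1, q2, q3, q4, q6}, keep only states in Sat with some successor in Z. Z1 = {q0, q1, q3, q4, q6}; Z2 = {q0, q1, q3, q6}; Z3 = {q0, q3, q6}; Z4 = {q0, q6}; fixed.
Sat(EG A[(grant ∨ busy) U (busy ∨ grant)]) = {q0, q6}

{q0, q6}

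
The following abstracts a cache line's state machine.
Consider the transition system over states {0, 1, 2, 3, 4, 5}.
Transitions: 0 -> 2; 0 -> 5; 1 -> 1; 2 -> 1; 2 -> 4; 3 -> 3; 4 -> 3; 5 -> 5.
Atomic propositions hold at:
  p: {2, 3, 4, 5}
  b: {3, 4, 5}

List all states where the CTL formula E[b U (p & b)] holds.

Sat(p & b) = {3, 4, 5}
E[b U (p & b)]: least fixpoint, start Z0 = Sat((p & b)) = {3, 4, 5}, add states in Sat(b) with some successor in Z. Already a fixed point.
Sat(E[b U (p & b)]) = {3, 4, 5}

{3, 4, 5}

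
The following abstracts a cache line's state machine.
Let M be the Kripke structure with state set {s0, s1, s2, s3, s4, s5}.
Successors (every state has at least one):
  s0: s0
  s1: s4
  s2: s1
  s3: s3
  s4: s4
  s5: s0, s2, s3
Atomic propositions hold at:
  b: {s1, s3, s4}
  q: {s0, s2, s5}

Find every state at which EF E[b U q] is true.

E[b U q]: least fixpoint, start Z0 = Sat(q) = {s0, s2, s5}, add states in Sat(b) with some successor in Z. Already a fixed point.
Sat(E[b U q]) = {s0, s2, s5}
EF E[b U q]: least fixpoint, start Z0 = {s0, s2, s5}, add states with some successor in Z. Already a fixed point.
Sat(EF E[b U q]) = {s0, s2, s5}

{s0, s2, s5}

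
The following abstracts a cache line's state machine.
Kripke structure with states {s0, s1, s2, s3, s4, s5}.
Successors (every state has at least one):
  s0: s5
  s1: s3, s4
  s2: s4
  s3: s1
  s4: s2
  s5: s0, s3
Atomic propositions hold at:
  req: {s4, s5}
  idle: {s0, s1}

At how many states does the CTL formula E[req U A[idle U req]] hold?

3

A[idle U req]: least fixpoint, start Z0 = Sat(req) = {s4, s5}, add states in Sat(idle) with every successor in Z. Z1 = {s0, s4, s5}; fixed.
Sat(A[idle U req]) = {s0, s4, s5}
E[req U A[idle U req]]: least fixpoint, start Z0 = Sat(A[idle U req]) = {s0, s4, s5}, add states in Sat(req) with some successor in Z. Already a fixed point.
Sat(E[req U A[idle U req]]) = {s0, s4, s5}
|Sat(E[req U A[idle U req]])| = |{s0, s4, s5}| = 3.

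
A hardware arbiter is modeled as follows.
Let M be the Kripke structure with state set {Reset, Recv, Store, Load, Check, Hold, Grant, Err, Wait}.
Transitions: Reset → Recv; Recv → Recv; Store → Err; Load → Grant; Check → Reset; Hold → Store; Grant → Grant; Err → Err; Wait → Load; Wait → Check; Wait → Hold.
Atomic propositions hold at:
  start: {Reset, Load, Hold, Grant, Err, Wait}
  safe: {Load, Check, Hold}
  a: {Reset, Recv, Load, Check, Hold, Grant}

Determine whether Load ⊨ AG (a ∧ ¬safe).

No

Sat(¬safe) = {Reset, Recv, Store, Grant, Err, Wait}
Sat(a ∧ ¬safe) = {Reset, Recv, Grant}
AG (a ∧ ¬safe): greatest fixpoint, start Z0 = {Reset, Recv, Grant}, keep only states in Sat with every successor in Z. Already a fixed point.
Sat(AG (a ∧ ¬safe)) = {Reset, Recv, Grant}
Load ∉ Sat(AG (a ∧ ¬safe)) = {Reset, Recv, Grant}, so the formula does not hold at Load.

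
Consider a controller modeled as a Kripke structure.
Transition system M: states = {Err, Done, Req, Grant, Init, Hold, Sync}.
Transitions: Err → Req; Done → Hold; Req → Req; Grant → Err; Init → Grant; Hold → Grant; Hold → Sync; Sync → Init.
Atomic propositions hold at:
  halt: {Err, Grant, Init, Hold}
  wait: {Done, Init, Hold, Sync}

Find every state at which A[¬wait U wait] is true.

Sat(¬wait) = {Err, Req, Grant}
A[¬wait U wait]: least fixpoint, start Z0 = Sat(wait) = {Done, Init, Hold, Sync}, add states in Sat(¬wait) with every successor in Z. Already a fixed point.
Sat(A[¬wait U wait]) = {Done, Init, Hold, Sync}

{Done, Init, Hold, Sync}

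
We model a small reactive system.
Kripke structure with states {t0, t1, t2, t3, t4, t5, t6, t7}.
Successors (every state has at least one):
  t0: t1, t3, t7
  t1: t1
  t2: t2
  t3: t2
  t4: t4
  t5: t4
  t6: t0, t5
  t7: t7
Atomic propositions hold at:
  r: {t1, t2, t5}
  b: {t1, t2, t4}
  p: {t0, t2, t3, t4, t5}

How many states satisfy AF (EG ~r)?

Sat(~r) = {t0, t3, t4, t6, t7}
EG ~r: greatest fixpoint, start Z0 = {t0, t3, t4, t6, t7}, keep only states in Sat with some successor in Z. Z1 = {t0, t4, t6, t7}; fixed.
Sat(EG ~r) = {t0, t4, t6, t7}
AF (EG ~r): least fixpoint, start Z0 = {t0, t4, t6, t7}, add states with every successor in Z. Z1 = {t0, t4, t5, t6, t7}; fixed.
Sat(AF (EG ~r)) = {t0, t4, t5, t6, t7}
|Sat(AF (EG ~r))| = |{t0, t4, t5, t6, t7}| = 5.

5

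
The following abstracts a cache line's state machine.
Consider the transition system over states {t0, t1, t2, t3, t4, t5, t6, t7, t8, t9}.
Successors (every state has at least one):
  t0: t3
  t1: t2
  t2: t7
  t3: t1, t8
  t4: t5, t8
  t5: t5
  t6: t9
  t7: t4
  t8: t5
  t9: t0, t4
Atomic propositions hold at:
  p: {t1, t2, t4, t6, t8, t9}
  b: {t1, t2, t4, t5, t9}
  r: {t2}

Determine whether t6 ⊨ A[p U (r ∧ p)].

No

Sat(r ∧ p) = {t2}
A[p U (r ∧ p)]: least fixpoint, start Z0 = Sat((r ∧ p)) = {t2}, add states in Sat(p) with every successor in Z. Z1 = {t1, t2}; fixed.
Sat(A[p U (r ∧ p)]) = {t1, t2}
t6 ∉ Sat(A[p U (r ∧ p)]) = {t1, t2}, so the formula does not hold at t6.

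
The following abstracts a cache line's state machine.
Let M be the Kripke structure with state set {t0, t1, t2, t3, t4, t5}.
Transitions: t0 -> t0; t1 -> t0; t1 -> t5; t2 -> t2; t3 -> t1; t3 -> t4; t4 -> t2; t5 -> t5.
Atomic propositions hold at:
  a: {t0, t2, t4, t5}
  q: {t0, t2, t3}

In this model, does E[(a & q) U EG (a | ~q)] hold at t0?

Sat(a & q) = {t0, t2}
Sat(~q) = {t1, t4, t5}
Sat(a | ~q) = {t0, t1, t2, t4, t5}
EG (a | ~q): greatest fixpoint, start Z0 = {t0, t1, t2, t4, t5}, keep only states in Sat with some successor in Z. Already a fixed point.
Sat(EG (a | ~q)) = {t0, t1, t2, t4, t5}
E[(a & q) U EG (a | ~q)]: least fixpoint, start Z0 = Sat(EG (a | ~q)) = {t0, t1, t2, t4, t5}, add states in Sat(a & q) with some successor in Z. Already a fixed point.
Sat(E[(a & q) U EG (a | ~q)]) = {t0, t1, t2, t4, t5}
t0 ∈ Sat(E[(a & q) U EG (a | ~q)]) = {t0, t1, t2, t4, t5}, so the formula holds at t0.

Yes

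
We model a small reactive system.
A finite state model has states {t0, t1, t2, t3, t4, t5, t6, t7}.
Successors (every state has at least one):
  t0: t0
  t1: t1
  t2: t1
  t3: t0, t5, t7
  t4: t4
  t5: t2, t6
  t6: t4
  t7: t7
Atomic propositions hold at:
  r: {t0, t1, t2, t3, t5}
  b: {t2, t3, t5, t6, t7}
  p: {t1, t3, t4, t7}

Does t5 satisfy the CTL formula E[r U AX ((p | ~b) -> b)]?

Yes

Sat(~b) = {t0, t1, t4}
Sat(p | ~b) = {t0, t1, t3, t4, t7}
Sat((p | ~b) -> b) = {t2, t3, t5, t6, t7}
Sat(AX ((p | ~b) -> b)) = {s : every successor in {t2, t3, t5, t6, t7}} = {t5, t7}
E[r U AX ((p | ~b) -> b)]: least fixpoint, start Z0 = Sat(AX ((p | ~b) -> b)) = {t5, t7}, add states in Sat(r) with some successor in Z. Z1 = {t3, t5, t7}; fixed.
Sat(E[r U AX ((p | ~b) -> b)]) = {t3, t5, t7}
t5 ∈ Sat(E[r U AX ((p | ~b) -> b)]) = {t3, t5, t7}, so the formula holds at t5.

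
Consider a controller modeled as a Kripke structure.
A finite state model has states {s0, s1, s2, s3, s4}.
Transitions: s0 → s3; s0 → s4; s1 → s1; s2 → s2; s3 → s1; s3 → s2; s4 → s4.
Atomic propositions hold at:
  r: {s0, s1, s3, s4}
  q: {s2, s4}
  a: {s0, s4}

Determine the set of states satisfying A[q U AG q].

AG q: greatest fixpoint, start Z0 = {s2, s4}, keep only states in Sat with every successor in Z. Already a fixed point.
Sat(AG q) = {s2, s4}
A[q U AG q]: least fixpoint, start Z0 = Sat(AG q) = {s2, s4}, add states in Sat(q) with every successor in Z. Already a fixed point.
Sat(A[q U AG q]) = {s2, s4}

{s2, s4}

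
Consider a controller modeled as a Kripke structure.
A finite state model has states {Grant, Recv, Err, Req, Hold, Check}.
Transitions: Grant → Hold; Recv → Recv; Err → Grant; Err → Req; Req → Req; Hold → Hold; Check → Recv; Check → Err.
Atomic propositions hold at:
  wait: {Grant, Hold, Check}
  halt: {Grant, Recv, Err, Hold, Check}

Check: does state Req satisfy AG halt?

AG halt: greatest fixpoint, start Z0 = {Grant, Recv, Err, Hold, Check}, keep only states in Sat with every successor in Z. Z1 = {Grant, Recv, Hold, Check}; Z2 = {Grant, Recv, Hold}; fixed.
Sat(AG halt) = {Grant, Recv, Hold}
Req ∉ Sat(AG halt) = {Grant, Recv, Hold}, so the formula does not hold at Req.

No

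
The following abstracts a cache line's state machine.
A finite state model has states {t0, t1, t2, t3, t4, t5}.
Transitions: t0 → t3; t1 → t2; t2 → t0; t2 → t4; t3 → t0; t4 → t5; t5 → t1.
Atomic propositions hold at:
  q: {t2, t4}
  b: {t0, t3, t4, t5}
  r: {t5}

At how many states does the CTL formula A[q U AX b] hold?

Sat(AX b) = {s : every successor in {t0, t3, t4, t5}} = {t0, t2, t3, t4}
A[q U AX b]: least fixpoint, start Z0 = Sat(AX b) = {t0, t2, t3, t4}, add states in Sat(q) with every successor in Z. Already a fixed point.
Sat(A[q U AX b]) = {t0, t2, t3, t4}
|Sat(A[q U AX b])| = |{t0, t2, t3, t4}| = 4.

4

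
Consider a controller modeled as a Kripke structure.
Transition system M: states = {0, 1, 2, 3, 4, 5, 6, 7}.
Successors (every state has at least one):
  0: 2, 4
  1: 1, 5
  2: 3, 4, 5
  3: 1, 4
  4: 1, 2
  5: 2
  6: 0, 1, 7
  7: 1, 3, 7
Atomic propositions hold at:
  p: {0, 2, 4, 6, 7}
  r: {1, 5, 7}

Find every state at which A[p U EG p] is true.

{0, 2, 4, 6, 7}

EG p: greatest fixpoint, start Z0 = {0, 2, 4, 6, 7}, keep only states in Sat with some successor in Z. Already a fixed point.
Sat(EG p) = {0, 2, 4, 6, 7}
A[p U EG p]: least fixpoint, start Z0 = Sat(EG p) = {0, 2, 4, 6, 7}, add states in Sat(p) with every successor in Z. Already a fixed point.
Sat(A[p U EG p]) = {0, 2, 4, 6, 7}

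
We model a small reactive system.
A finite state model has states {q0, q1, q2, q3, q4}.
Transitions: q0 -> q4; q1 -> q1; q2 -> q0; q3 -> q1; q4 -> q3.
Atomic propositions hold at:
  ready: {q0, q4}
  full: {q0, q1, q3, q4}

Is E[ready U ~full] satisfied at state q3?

No

Sat(~full) = {q2}
E[ready U ~full]: least fixpoint, start Z0 = Sat(~full) = {q2}, add states in Sat(ready) with some successor in Z. Already a fixed point.
Sat(E[ready U ~full]) = {q2}
q3 ∉ Sat(E[ready U ~full]) = {q2}, so the formula does not hold at q3.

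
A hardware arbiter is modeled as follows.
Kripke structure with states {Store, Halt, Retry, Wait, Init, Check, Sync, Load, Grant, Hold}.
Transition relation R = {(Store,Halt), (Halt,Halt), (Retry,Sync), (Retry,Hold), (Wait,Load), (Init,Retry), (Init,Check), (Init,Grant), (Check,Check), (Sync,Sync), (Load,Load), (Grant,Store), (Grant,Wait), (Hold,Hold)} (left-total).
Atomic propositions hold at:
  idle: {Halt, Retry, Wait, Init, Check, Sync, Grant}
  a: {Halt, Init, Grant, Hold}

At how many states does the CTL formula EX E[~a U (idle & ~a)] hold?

5

Sat(~a) = {Store, Retry, Wait, Check, Sync, Load}
Sat(idle & ~a) = {Retry, Wait, Check, Sync}
E[~a U (idle & ~a)]: least fixpoint, start Z0 = Sat((idle & ~a)) = {Retry, Wait, Check, Sync}, add states in Sat(~a) with some successor in Z. Already a fixed point.
Sat(E[~a U (idle & ~a)]) = {Retry, Wait, Check, Sync}
Sat(EX E[~a U (idle & ~a)]) = {s : some successor in {Retry, Wait, Check, Sync}} = {Retry, Init, Check, Sync, Grant}
|Sat(EX E[~a U (idle & ~a)])| = |{Retry, Init, Check, Sync, Grant}| = 5.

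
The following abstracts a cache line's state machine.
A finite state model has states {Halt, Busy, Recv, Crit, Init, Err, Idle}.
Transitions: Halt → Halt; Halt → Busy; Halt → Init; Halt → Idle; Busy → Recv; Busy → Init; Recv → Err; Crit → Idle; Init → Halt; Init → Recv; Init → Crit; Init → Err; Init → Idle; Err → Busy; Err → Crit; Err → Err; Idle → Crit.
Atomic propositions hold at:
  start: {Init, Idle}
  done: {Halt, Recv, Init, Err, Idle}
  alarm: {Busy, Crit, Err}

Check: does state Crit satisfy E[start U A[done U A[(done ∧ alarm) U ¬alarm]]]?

No

Sat(done ∧ alarm) = {Err}
Sat(¬alarm) = {Halt, Recv, Init, Idle}
A[(done ∧ alarm) U ¬alarm]: least fixpoint, start Z0 = Sat(¬alarm) = {Halt, Recv, Init, Idle}, add states in Sat(done ∧ alarm) with every successor in Z. Already a fixed point.
Sat(A[(done ∧ alarm) U ¬alarm]) = {Halt, Recv, Init, Idle}
A[done U A[(done ∧ alarm) U ¬alarm]]: least fixpoint, start Z0 = Sat(A[(done ∧ alarm) U ¬alarm]) = {Halt, Recv, Init, Idle}, add states in Sat(done) with every successor in Z. Already a fixed point.
Sat(A[done U A[(done ∧ alarm) U ¬alarm]]) = {Halt, Recv, Init, Idle}
E[start U A[done U A[(done ∧ alarm) U ¬alarm]]]: least fixpoint, start Z0 = Sat(A[done U A[(done ∧ alarm) U ¬alarm]]) = {Halt, Recv, Init, Idle}, add states in Sat(start) with some successor in Z. Already a fixed point.
Sat(E[start U A[done U A[(done ∧ alarm) U ¬alarm]]]) = {Halt, Recv, Init, Idle}
Crit ∉ Sat(E[start U A[done U A[(done ∧ alarm) U ¬alarm]]]) = {Halt, Recv, Init, Idle}, so the formula does not hold at Crit.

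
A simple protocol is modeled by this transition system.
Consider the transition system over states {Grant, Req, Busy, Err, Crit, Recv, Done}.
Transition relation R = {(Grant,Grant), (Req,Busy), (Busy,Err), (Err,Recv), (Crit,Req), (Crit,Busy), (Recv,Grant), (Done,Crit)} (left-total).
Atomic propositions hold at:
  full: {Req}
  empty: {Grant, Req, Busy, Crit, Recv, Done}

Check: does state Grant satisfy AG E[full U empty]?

Yes

E[full U empty]: least fixpoint, start Z0 = Sat(empty) = {Grant, Req, Busy, Crit, Recv, Done}, add states in Sat(full) with some successor in Z. Already a fixed point.
Sat(E[full U empty]) = {Grant, Req, Busy, Crit, Recv, Done}
AG E[full U empty]: greatest fixpoint, start Z0 = {Grant, Req, Busy, Crit, Recv, Done}, keep only states in Sat with every successor in Z. Z1 = {Grant, Req, Crit, Recv, Done}; Z2 = {Grant, Recv, Done}; Z3 = {Grant, Recv}; fixed.
Sat(AG E[full U empty]) = {Grant, Recv}
Grant ∈ Sat(AG E[full U empty]) = {Grant, Recv}, so the formula holds at Grant.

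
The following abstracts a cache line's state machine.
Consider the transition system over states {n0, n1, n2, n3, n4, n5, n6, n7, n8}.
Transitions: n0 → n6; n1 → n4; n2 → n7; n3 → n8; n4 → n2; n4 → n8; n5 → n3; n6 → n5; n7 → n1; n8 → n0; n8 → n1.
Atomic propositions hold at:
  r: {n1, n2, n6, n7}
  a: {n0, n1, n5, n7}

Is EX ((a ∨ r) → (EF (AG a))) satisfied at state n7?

No

Sat(a ∨ r) = {n0, n1, n2, n5, n6, n7}
AG a: greatest fixpoint, start Z0 = {n0, n1, n5, n7}, keep only states in Sat with every successor in Z. Z1 = {n7}; Z2 = ∅; fixed.
Sat(AG a) = ∅
EF (AG a): least fixpoint, start Z0 = ∅, add states with some successor in Z. Already a fixed point.
Sat(EF (AG a)) = ∅
Sat((a ∨ r) → (EF (AG a))) = {n3, n4, n8}
Sat(EX ((a ∨ r) → (EF (AG a)))) = {s : some successor in {n3, n4, n8}} = {n1, n3, n4, n5}
n7 ∉ Sat(EX ((a ∨ r) → (EF (AG a)))) = {n1, n3, n4, n5}, so the formula does not hold at n7.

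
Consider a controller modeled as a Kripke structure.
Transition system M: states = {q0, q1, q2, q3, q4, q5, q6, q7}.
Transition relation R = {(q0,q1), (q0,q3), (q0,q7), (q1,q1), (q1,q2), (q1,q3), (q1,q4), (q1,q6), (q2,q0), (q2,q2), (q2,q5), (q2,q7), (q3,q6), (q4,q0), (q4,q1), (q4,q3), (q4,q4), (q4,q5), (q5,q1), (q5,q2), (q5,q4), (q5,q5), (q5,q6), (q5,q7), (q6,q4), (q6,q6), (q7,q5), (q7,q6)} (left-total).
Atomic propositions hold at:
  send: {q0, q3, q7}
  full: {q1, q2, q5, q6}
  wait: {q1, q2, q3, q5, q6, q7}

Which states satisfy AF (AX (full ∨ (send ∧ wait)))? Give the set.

{q0, q3, q7}

Sat(send ∧ wait) = {q3, q7}
Sat(full ∨ (send ∧ wait)) = {q1, q2, q3, q5, q6, q7}
Sat(AX (full ∨ (send ∧ wait))) = {s : every successor in {q1, q2, q3, q5, q6, q7}} = {q0, q3, q7}
AF (AX (full ∨ (send ∧ wait))): least fixpoint, start Z0 = {q0, q3, q7}, add states with every successor in Z. Already a fixed point.
Sat(AF (AX (full ∨ (send ∧ wait)))) = {q0, q3, q7}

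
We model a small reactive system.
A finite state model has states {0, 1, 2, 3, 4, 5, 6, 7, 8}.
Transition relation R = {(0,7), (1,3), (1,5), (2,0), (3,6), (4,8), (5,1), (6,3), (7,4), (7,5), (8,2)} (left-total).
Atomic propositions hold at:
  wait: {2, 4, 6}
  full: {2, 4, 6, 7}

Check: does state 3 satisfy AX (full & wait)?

Sat(full & wait) = {2, 4, 6}
Sat(AX (full & wait)) = {s : every successor in {2, 4, 6}} = {3, 8}
3 ∈ Sat(AX (full & wait)) = {3, 8}, so the formula holds at 3.

Yes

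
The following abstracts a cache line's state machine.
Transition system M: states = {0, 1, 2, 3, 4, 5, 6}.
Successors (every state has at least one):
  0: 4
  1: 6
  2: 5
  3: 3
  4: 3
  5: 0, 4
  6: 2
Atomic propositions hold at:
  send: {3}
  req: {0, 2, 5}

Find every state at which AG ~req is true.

Sat(~req) = {1, 3, 4, 6}
AG ~req: greatest fixpoint, start Z0 = {1, 3, 4, 6}, keep only states in Sat with every successor in Z. Z1 = {1, 3, 4}; Z2 = {3, 4}; fixed.
Sat(AG ~req) = {3, 4}

{3, 4}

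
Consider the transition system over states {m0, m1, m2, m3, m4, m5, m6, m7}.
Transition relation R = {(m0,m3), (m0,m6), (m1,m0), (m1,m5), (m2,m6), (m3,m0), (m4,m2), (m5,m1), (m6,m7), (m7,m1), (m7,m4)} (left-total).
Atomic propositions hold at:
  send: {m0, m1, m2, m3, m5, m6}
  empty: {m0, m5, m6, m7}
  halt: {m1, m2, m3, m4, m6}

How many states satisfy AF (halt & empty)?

3

Sat(halt & empty) = {m6}
AF (halt & empty): least fixpoint, start Z0 = {m6}, add states with every successor in Z. Z1 = {m2, m6}; Z2 = {m2, m4, m6}; fixed.
Sat(AF (halt & empty)) = {m2, m4, m6}
|Sat(AF (halt & empty))| = |{m2, m4, m6}| = 3.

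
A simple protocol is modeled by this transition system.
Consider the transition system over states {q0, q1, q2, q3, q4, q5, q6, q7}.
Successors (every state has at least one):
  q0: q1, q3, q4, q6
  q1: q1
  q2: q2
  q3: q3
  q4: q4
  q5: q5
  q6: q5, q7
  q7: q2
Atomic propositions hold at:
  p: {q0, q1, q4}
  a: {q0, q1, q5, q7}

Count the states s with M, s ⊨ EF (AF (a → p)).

Sat(a → p) = {q0, q1, q2, q3, q4, q6}
AF (a → p): least fixpoint, start Z0 = {q0, q1, q2, q3, q4, q6}, add states with every successor in Z. Z1 = {q0, q1, q2, q3, q4, q6, q7}; fixed.
Sat(AF (a → p)) = {q0, q1, q2, q3, q4, q6, q7}
EF (AF (a → p)): least fixpoint, start Z0 = {q0, q1, q2, q3, q4, q6, q7}, add states with some successor in Z. Already a fixed point.
Sat(EF (AF (a → p))) = {q0, q1, q2, q3, q4, q6, q7}
|Sat(EF (AF (a → p)))| = |{q0, q1, q2, q3, q4, q6, q7}| = 7.

7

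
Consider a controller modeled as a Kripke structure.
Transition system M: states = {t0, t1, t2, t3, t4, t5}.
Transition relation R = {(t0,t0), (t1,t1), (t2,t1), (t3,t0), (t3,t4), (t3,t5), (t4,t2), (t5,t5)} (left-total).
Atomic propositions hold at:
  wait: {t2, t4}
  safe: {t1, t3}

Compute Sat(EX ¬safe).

{t0, t3, t4, t5}

Sat(¬safe) = {t0, t2, t4, t5}
Sat(EX ¬safe) = {s : some successor in {t0, t2, t4, t5}} = {t0, t3, t4, t5}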